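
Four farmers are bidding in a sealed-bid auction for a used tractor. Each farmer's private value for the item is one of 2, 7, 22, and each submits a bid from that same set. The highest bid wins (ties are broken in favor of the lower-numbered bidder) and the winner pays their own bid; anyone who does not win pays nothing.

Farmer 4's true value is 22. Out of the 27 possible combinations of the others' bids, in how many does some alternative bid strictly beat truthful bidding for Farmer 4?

Others bid (2, 2, 2): truth gives 0; bid 7 gives 15 > 0. Violating.
Others bid (2, 2, 7): truth gives 0; no alternative beats it.
Others bid (2, 2, 22): truth gives 0; no alternative beats it.
(Checking all 27 profiles: 1 has a profitable deviation, 26 do not.)

1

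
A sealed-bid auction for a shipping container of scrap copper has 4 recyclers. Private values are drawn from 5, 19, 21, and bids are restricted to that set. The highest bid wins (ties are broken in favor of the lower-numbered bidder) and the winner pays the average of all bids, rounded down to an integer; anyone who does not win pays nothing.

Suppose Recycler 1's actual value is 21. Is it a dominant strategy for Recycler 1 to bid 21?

No

Consider the case where Recycler 2 bids 5, Recycler 3 bids 5 and Recycler 4 bids 5.
Truthful bid 21: wins, pays 9, utility 21 - 9 = 12.
Bid 5 instead: wins, pays 5, utility 21 - 5 = 16.
Since 16 > 12, bidding 5 is strictly better here, so truthful bidding is not dominant.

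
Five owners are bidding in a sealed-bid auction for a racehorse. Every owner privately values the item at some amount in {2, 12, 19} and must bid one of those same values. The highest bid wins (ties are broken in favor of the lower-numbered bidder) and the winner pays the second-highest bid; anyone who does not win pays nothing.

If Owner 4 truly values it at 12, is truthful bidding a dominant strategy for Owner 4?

Check each profile of the others' bids and compare truth against every alternative bid.
Others bid (2, 2, 2, 2): truth gives 10, best alternative gives 10.
Others bid (2, 2, 2, 12): truth gives 0, best alternative gives 0.
Others bid (2, 2, 2, 19): truth gives 0, best alternative gives 0.
Others bid (2, 2, 12, 2): truth gives 0, best alternative gives 0.
Others bid (2, 2, 12, 12): truth gives 0, best alternative gives 0.
Others bid (2, 2, 12, 19): truth gives 0, best alternative gives 0.
(Remaining 75 profiles checked similarly; truth is weakly best in each.)
In every case the truthful bid is at least as good as any alternative, so it is a dominant strategy.

Yes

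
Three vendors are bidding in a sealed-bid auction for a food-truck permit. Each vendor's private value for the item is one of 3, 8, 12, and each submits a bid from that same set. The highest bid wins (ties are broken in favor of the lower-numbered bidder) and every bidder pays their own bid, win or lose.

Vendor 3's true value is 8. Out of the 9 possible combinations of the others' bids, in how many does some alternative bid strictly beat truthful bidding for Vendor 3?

8

Others bid (3, 8): truth gives -8; bid 3 gives -3 > -8. Violating.
Others bid (3, 12): truth gives -8; bid 3 gives -3 > -8. Violating.
Others bid (8, 3): truth gives -8; bid 3 gives -3 > -8. Violating.
Others bid (8, 8): truth gives -8; bid 3 gives -3 > -8. Violating.
Others bid (3, 3): truth gives 0; no alternative beats it.
(Checking all 9 profiles: 8 have a profitable deviation, 1 does not.)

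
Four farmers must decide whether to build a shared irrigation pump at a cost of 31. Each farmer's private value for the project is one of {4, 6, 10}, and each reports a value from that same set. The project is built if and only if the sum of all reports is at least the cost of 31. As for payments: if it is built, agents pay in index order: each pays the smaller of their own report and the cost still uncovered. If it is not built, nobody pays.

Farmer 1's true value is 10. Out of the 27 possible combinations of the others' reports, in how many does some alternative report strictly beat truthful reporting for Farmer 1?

4

Others report (6, 10, 10): truth gives 0; report 6 gives 4 > 0. Violating.
Others report (10, 6, 10): truth gives 0; report 6 gives 4 > 0. Violating.
Others report (10, 10, 6): truth gives 0; report 6 gives 4 > 0. Violating.
Others report (10, 10, 10): truth gives 0; report 4 gives 6 > 0. Violating.
Others report (4, 4, 4): truth gives 0; no alternative beats it.
Others report (4, 4, 6): truth gives 0; no alternative beats it.
(Checking all 27 profiles: 4 have a profitable deviation, 23 do not.)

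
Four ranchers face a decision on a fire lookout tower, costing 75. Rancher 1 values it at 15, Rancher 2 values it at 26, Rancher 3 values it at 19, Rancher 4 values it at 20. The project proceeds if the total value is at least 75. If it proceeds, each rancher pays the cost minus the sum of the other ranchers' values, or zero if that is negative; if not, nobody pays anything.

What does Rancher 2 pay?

21

Total value 80 ≥ cost 75, so the project is built.
The other ranchers' values sum to 54.
Cost minus that sum is 75 - 54 = 21.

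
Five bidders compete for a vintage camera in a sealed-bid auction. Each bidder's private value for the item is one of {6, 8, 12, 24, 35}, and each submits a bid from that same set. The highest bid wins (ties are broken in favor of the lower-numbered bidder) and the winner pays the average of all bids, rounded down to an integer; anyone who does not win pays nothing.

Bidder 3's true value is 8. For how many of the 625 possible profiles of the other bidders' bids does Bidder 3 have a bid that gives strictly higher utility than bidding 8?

2

Others bid (6, 8, 6, 6): truth gives 0; bid 12 gives 1 > 0. Violating.
Others bid (8, 6, 6, 6): truth gives 0; bid 12 gives 1 > 0. Violating.
Others bid (6, 6, 6, 6): truth gives 2; no alternative beats it.
Others bid (6, 6, 6, 8): truth gives 2; no alternative beats it.
(Checking all 625 profiles: 2 have a profitable deviation, 623 do not.)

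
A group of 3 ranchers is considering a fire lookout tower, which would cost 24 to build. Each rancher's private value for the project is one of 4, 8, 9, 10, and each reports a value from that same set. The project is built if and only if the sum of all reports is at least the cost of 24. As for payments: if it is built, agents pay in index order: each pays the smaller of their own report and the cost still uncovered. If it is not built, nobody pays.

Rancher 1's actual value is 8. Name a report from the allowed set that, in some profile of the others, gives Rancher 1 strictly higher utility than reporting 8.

4

Suppose Rancher 2 reports 10 and Rancher 3 reports 10.
Report 8: project built, pays 8, utility 8 - 8 = 0.
Report 4: project built, pays 4, utility 8 - 4 = 4.
So reporting 4 beats truth here (4 > 0).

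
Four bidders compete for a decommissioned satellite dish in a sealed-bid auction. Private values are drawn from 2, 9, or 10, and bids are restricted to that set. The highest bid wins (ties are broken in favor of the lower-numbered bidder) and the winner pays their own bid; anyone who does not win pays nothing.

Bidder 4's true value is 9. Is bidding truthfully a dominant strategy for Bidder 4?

Check each profile of the others' bids and compare truth against every alternative bid.
Others bid (2, 2, 2): truth gives 0, best alternative gives 0.
Others bid (2, 2, 9): truth gives 0, best alternative gives 0.
Others bid (2, 2, 10): truth gives 0, best alternative gives 0.
Others bid (2, 9, 2): truth gives 0, best alternative gives 0.
Others bid (2, 9, 9): truth gives 0, best alternative gives 0.
Others bid (2, 9, 10): truth gives 0, best alternative gives 0.
(Remaining 21 profiles checked similarly; truth is weakly best in each.)
In every case the truthful bid is at least as good as any alternative, so it is a dominant strategy.

Yes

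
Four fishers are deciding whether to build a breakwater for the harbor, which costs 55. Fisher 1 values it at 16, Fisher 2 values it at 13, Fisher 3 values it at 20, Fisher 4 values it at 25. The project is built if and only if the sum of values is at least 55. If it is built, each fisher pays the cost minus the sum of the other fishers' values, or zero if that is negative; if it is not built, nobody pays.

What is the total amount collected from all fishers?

Total value 74 ≥ cost 55, so it is built.
Fisher 1: others sum to 58; max(0, 55 - 58) = 0.
Fisher 2: others sum to 61; max(0, 55 - 61) = 0.
Fisher 3: others sum to 54; max(0, 55 - 54) = 1.
Fisher 4: others sum to 49; max(0, 55 - 49) = 6.
Total collected = 0 + 0 + 1 + 6 = 7.

7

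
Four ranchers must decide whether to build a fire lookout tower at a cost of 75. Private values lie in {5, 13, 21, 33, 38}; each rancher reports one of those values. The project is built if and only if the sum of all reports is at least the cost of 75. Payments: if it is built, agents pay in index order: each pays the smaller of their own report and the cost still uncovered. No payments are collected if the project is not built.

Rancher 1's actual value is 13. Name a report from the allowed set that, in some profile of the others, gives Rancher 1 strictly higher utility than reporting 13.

Suppose Rancher 2 reports 5, Rancher 3 reports 33 and Rancher 4 reports 33.
Report 13: project built, pays 13, utility 13 - 13 = 0.
Report 5: project built, pays 5, utility 13 - 5 = 8.
So reporting 5 beats truth here (8 > 0).

5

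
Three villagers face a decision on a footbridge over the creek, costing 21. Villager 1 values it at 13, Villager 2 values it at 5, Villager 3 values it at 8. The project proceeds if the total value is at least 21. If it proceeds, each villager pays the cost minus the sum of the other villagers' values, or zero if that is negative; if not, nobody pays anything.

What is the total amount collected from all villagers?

Total value 26 ≥ cost 21, so it is built.
Villager 1: others sum to 13; max(0, 21 - 13) = 8.
Villager 2: others sum to 21; max(0, 21 - 21) = 0.
Villager 3: others sum to 18; max(0, 21 - 18) = 3.
Total collected = 8 + 0 + 3 = 11.

11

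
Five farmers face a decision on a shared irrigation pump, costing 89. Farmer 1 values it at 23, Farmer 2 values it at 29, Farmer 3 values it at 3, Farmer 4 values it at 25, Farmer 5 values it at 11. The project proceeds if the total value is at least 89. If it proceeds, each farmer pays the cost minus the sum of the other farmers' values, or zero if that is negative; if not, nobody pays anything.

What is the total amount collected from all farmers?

Total value 91 ≥ cost 89, so it is built.
Farmer 1: others sum to 68; max(0, 89 - 68) = 21.
Farmer 2: others sum to 62; max(0, 89 - 62) = 27.
Farmer 3: others sum to 88; max(0, 89 - 88) = 1.
Farmer 4: others sum to 66; max(0, 89 - 66) = 23.
Farmer 5: others sum to 80; max(0, 89 - 80) = 9.
Total collected = 21 + 27 + 1 + 23 + 9 = 81.

81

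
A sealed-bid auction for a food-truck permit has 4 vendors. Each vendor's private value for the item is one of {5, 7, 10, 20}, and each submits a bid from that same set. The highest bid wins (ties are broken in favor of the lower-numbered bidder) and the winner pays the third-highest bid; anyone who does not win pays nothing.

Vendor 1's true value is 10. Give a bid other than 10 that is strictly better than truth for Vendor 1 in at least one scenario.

20

Suppose Vendor 2 bids 5, Vendor 3 bids 5 and Vendor 4 bids 20.
Bid 10: loses, pays 0, utility 0.
Bid 20: wins, pays 5, utility 10 - 5 = 5.
So bidding 20 beats truth here (5 > 0).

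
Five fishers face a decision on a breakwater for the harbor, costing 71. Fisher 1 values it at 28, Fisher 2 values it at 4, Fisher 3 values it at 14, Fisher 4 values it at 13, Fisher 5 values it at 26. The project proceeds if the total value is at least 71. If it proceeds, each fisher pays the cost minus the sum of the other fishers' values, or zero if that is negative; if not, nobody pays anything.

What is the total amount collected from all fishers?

Total value 85 ≥ cost 71, so it is built.
Fisher 1: others sum to 57; max(0, 71 - 57) = 14.
Fisher 2: others sum to 81; max(0, 71 - 81) = 0.
Fisher 3: others sum to 71; max(0, 71 - 71) = 0.
Fisher 4: others sum to 72; max(0, 71 - 72) = 0.
Fisher 5: others sum to 59; max(0, 71 - 59) = 12.
Total collected = 14 + 0 + 0 + 0 + 12 = 26.

26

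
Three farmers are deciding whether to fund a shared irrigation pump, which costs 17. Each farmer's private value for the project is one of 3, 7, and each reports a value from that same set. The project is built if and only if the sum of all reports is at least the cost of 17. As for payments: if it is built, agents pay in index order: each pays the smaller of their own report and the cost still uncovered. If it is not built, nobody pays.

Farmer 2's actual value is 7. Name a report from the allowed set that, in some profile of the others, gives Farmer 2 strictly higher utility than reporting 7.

3

Suppose Farmer 1 reports 7 and Farmer 3 reports 7.
Report 7: project built, pays 7, utility 7 - 7 = 0.
Report 3: project built, pays 3, utility 7 - 3 = 4.
So reporting 3 beats truth here (4 > 0).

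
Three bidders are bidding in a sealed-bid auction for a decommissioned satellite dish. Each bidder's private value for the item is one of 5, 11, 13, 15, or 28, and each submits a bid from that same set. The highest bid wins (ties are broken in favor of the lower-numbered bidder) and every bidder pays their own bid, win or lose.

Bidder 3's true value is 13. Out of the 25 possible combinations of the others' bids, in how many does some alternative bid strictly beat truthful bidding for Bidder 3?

Others bid (5, 5): truth gives 0; bid 11 gives 2 > 0. Violating.
Others bid (5, 13): truth gives -13; bid 15 gives -2 > -13. Violating.
Others bid (5, 15): truth gives -13; bid 5 gives -5 > -13. Violating.
Others bid (5, 28): truth gives -13; bid 5 gives -5 > -13. Violating.
Others bid (5, 11): truth gives 0; no alternative beats it.
Others bid (11, 5): truth gives 0; no alternative beats it.
(Checking all 25 profiles: 22 have a profitable deviation, 3 do not.)

22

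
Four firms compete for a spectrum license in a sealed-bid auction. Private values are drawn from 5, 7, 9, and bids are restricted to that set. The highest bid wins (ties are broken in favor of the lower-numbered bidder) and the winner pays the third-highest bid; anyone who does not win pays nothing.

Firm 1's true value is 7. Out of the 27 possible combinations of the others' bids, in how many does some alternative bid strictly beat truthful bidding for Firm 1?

Others bid (5, 5, 9): truth gives 0; bid 9 gives 2 > 0. Violating.
Others bid (5, 9, 5): truth gives 0; bid 9 gives 2 > 0. Violating.
Others bid (9, 5, 5): truth gives 0; bid 9 gives 2 > 0. Violating.
Others bid (5, 5, 5): truth gives 2; no alternative beats it.
Others bid (5, 5, 7): truth gives 2; no alternative beats it.
(Checking all 27 profiles: 3 have a profitable deviation, 24 do not.)

3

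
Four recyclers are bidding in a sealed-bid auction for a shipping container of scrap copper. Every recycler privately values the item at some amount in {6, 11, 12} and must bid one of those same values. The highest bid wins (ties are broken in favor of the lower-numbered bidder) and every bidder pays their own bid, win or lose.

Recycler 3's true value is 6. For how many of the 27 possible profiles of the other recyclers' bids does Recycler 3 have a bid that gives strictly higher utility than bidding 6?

Others bid (6, 6, 6): truth gives -6; bid 11 gives -5 > -6. Violating.
Others bid (6, 6, 11): truth gives -6; bid 11 gives -5 > -6. Violating.
Others bid (6, 6, 12): truth gives -6; no alternative beats it.
Others bid (6, 11, 6): truth gives -6; no alternative beats it.
(Checking all 27 profiles: 2 have a profitable deviation, 25 do not.)

2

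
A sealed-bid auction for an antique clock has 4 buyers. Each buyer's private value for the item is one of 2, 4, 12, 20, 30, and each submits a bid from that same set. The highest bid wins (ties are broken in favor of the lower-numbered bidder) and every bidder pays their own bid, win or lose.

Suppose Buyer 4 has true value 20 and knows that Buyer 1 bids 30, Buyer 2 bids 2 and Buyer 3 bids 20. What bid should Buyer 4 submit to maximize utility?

2

Bid 2: loses but pays 2, utility -2.
Bid 4: loses but pays 4, utility -4.
Bid 12: loses but pays 12, utility -12.
Bid 20: loses but pays 20, utility -20.
Bid 30: loses but pays 30, utility -30.
The best choice is 2 with utility -2.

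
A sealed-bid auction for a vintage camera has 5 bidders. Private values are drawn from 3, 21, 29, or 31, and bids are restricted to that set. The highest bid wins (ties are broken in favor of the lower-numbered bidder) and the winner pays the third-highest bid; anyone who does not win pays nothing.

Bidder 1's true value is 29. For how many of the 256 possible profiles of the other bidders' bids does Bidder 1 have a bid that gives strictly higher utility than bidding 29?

Others bid (3, 3, 3, 31): truth gives 0; bid 31 gives 26 > 0. Violating.
Others bid (3, 3, 21, 31): truth gives 0; bid 31 gives 8 > 0. Violating.
Others bid (3, 3, 31, 3): truth gives 0; bid 31 gives 26 > 0. Violating.
Others bid (3, 3, 31, 21): truth gives 0; bid 31 gives 8 > 0. Violating.
Others bid (3, 3, 3, 3): truth gives 26; no alternative beats it.
Others bid (3, 3, 3, 21): truth gives 26; no alternative beats it.
(Checking all 256 profiles: 32 have a profitable deviation, 224 do not.)

32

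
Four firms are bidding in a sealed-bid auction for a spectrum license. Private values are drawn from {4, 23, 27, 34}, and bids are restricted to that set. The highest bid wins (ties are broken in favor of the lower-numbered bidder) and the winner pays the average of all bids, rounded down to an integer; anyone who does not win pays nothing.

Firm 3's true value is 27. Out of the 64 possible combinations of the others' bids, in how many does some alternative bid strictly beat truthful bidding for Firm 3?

Others bid (4, 4, 4): truth gives 18; bid 23 gives 19 > 18. Violating.
Others bid (4, 4, 23): truth gives 13; bid 23 gives 14 > 13. Violating.
Others bid (4, 4, 34): truth gives 0; bid 34 gives 8 > 0. Violating.
Others bid (4, 23, 34): truth gives 0; bid 34 gives 4 > 0. Violating.
Others bid (4, 4, 27): truth gives 12; no alternative beats it.
Others bid (4, 23, 4): truth gives 13; no alternative beats it.
(Checking all 64 profiles: 18 have a profitable deviation, 46 do not.)

18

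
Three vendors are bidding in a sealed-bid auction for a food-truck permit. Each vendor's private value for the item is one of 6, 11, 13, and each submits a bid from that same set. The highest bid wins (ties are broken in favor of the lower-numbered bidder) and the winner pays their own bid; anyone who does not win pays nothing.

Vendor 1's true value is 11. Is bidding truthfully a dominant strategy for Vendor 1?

Consider the case where Vendor 2 bids 6 and Vendor 3 bids 6.
Truthful bid 11: wins, pays 11, utility 11 - 11 = 0.
Bid 6 instead: wins, pays 6, utility 11 - 6 = 5.
Since 5 > 0, bidding 6 is strictly better here, so truthful bidding is not dominant.

No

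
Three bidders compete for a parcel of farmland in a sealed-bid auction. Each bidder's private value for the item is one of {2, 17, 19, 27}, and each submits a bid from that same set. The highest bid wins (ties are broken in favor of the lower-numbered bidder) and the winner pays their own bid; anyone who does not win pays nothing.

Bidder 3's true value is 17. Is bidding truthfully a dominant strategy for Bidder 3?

Check each profile of the others' bids and compare truth against every alternative bid.
Others bid (2, 2): truth gives 0, best alternative gives 0.
Others bid (2, 17): truth gives 0, best alternative gives 0.
Others bid (2, 19): truth gives 0, best alternative gives 0.
Others bid (2, 27): truth gives 0, best alternative gives 0.
Others bid (17, 2): truth gives 0, best alternative gives 0.
Others bid (17, 17): truth gives 0, best alternative gives 0.
(Remaining 10 profiles checked similarly; truth is weakly best in each.)
In every case the truthful bid is at least as good as any alternative, so it is a dominant strategy.

Yes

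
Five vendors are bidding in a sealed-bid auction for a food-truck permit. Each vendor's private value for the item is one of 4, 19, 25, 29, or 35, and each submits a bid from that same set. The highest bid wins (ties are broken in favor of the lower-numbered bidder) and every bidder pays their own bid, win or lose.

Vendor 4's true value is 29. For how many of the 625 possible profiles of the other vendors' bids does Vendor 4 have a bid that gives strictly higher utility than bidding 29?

Others bid (4, 4, 4, 4): truth gives 0; bid 19 gives 10 > 0. Violating.
Others bid (4, 4, 4, 19): truth gives 0; bid 19 gives 10 > 0. Violating.
Others bid (4, 4, 4, 25): truth gives 0; bid 25 gives 4 > 0. Violating.
Others bid (4, 4, 4, 35): truth gives -29; bid 4 gives -4 > -29. Violating.
Others bid (4, 4, 4, 29): truth gives 0; no alternative beats it.
Others bid (4, 4, 19, 29): truth gives 0; no alternative beats it.
(Checking all 625 profiles: 541 have a profitable deviation, 84 do not.)

541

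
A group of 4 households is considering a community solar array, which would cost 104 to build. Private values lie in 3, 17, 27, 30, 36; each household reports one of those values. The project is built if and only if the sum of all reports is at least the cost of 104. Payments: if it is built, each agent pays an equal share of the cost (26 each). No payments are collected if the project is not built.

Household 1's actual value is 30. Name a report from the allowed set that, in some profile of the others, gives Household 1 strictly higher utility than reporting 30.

Suppose Household 2 reports 3, Household 3 reports 30 and Household 4 reports 36.
Report 30: project not built, utility 0.
Report 36: project built, pays 26, utility 30 - 26 = 4.
So reporting 36 beats truth here (4 > 0).

36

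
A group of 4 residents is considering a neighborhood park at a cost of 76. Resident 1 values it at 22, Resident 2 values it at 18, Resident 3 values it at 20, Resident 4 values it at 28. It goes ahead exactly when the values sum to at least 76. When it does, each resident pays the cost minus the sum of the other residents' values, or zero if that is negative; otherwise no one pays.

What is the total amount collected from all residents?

Total value 88 ≥ cost 76, so it is built.
Resident 1: others sum to 66; max(0, 76 - 66) = 10.
Resident 2: others sum to 70; max(0, 76 - 70) = 6.
Resident 3: others sum to 68; max(0, 76 - 68) = 8.
Resident 4: others sum to 60; max(0, 76 - 60) = 16.
Total collected = 10 + 6 + 8 + 16 = 40.

40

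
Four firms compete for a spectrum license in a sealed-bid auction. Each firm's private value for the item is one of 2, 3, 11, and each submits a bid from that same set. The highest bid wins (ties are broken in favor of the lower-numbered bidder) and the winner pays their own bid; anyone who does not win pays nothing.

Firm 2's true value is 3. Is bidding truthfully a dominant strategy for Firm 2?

Yes

Check each profile of the others' bids and compare truth against every alternative bid.
Others bid (2, 2, 2): truth gives 0, best alternative gives 0.
Others bid (2, 2, 3): truth gives 0, best alternative gives 0.
Others bid (2, 2, 11): truth gives 0, best alternative gives 0.
Others bid (2, 3, 2): truth gives 0, best alternative gives 0.
Others bid (2, 3, 3): truth gives 0, best alternative gives 0.
Others bid (2, 3, 11): truth gives 0, best alternative gives 0.
(Remaining 21 profiles checked similarly; truth is weakly best in each.)
In every case the truthful bid is at least as good as any alternative, so it is a dominant strategy.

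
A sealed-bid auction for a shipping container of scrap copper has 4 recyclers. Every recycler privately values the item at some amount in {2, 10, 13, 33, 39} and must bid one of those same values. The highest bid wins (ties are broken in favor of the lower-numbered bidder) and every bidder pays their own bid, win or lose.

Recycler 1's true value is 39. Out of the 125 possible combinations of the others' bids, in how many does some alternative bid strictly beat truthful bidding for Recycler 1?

64

Others bid (2, 2, 2): truth gives 0; bid 2 gives 37 > 0. Violating.
Others bid (2, 2, 10): truth gives 0; bid 10 gives 29 > 0. Violating.
Others bid (2, 2, 13): truth gives 0; bid 13 gives 26 > 0. Violating.
Others bid (2, 2, 33): truth gives 0; bid 33 gives 6 > 0. Violating.
Others bid (2, 2, 39): truth gives 0; no alternative beats it.
Others bid (2, 10, 39): truth gives 0; no alternative beats it.
(Checking all 125 profiles: 64 have a profitable deviation, 61 do not.)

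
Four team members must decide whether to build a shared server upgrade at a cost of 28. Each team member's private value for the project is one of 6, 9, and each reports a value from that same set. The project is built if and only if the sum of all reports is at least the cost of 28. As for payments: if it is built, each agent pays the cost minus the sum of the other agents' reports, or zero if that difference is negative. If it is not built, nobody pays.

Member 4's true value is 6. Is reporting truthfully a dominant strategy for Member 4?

Check each profile of the others' reports and compare truth against every alternative report.
Others report (6, 6, 9): truth gives 0, best alternative gives -1.
Others report (6, 9, 6): truth gives 0, best alternative gives -1.
Others report (9, 6, 6): truth gives 0, best alternative gives -1.
Others report (9, 9, 9): truth gives 5, best alternative gives 5.
Others report (6, 9, 9): truth gives 2, best alternative gives 2.
Others report (9, 6, 9): truth gives 2, best alternative gives 2.
(Remaining 2 profiles checked similarly; truth is weakly best in each.)
In every case the truthful report is at least as good as any alternative, so it is a dominant strategy.

Yes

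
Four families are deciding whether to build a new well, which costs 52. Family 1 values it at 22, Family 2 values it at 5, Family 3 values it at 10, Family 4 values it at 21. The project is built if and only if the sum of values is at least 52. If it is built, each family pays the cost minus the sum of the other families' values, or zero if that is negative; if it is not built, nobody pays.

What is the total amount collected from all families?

35

Total value 58 ≥ cost 52, so it is built.
Family 1: others sum to 36; max(0, 52 - 36) = 16.
Family 2: others sum to 53; max(0, 52 - 53) = 0.
Family 3: others sum to 48; max(0, 52 - 48) = 4.
Family 4: others sum to 37; max(0, 52 - 37) = 15.
Total collected = 16 + 0 + 4 + 15 = 35.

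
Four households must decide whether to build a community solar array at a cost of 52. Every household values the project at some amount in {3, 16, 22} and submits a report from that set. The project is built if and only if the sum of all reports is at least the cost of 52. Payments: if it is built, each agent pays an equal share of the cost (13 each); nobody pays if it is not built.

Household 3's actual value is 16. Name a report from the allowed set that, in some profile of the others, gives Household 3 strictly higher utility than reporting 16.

Suppose Household 1 reports 3, Household 2 reports 16 and Household 4 reports 16.
Report 16: project not built, utility 0.
Report 22: project built, pays 13, utility 16 - 13 = 3.
So reporting 22 beats truth here (3 > 0).

22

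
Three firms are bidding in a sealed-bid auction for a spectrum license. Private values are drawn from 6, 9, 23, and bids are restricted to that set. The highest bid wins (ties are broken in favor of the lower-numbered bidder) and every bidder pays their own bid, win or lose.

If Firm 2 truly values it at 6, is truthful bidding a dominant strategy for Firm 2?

Consider the case where Firm 1 bids 6 and Firm 3 bids 6.
Truthful bid 6: loses but pays 6, utility -6.
Bid 9 instead: wins, pays 9, utility 6 - 9 = -3.
Since -3 > -6, bidding 9 is strictly better here, so truthful bidding is not dominant.

No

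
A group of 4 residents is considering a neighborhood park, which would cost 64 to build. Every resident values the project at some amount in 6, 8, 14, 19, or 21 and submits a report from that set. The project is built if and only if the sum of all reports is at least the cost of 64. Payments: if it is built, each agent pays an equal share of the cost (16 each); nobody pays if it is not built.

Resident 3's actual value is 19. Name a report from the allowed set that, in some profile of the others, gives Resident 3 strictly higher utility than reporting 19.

Suppose Resident 1 reports 6, Resident 2 reports 19 and Resident 4 reports 19.
Report 19: project not built, utility 0.
Report 21: project built, pays 16, utility 19 - 16 = 3.
So reporting 21 beats truth here (3 > 0).

21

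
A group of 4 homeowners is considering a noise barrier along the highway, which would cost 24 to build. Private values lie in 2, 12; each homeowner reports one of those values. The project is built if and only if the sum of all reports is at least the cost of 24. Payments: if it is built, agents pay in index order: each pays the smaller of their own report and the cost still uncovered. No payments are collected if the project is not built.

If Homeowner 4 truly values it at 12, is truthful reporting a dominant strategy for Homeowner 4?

Yes

Check each profile of the others' reports and compare truth against every alternative report.
Others report (2, 2, 12): truth gives 4, best alternative gives 0.
Others report (2, 12, 2): truth gives 4, best alternative gives 0.
Others report (12, 2, 2): truth gives 4, best alternative gives 0.
Others report (2, 12, 12): truth gives 12, best alternative gives 12.
Others report (12, 2, 12): truth gives 12, best alternative gives 12.
Others report (12, 12, 2): truth gives 12, best alternative gives 12.
(Remaining 2 profiles checked similarly; truth is weakly best in each.)
In every case the truthful report is at least as good as any alternative, so it is a dominant strategy.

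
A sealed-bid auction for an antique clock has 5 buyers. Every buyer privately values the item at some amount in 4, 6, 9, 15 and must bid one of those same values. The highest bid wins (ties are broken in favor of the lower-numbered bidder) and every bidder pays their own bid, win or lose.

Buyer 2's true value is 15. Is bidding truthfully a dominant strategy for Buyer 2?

No

Consider the case where Buyer 1 bids 4, Buyer 3 bids 4, Buyer 4 bids 4 and Buyer 5 bids 4.
Truthful bid 15: wins, pays 15, utility 15 - 15 = 0.
Bid 6 instead: wins, pays 6, utility 15 - 6 = 9.
Since 9 > 0, bidding 6 is strictly better here, so truthful bidding is not dominant.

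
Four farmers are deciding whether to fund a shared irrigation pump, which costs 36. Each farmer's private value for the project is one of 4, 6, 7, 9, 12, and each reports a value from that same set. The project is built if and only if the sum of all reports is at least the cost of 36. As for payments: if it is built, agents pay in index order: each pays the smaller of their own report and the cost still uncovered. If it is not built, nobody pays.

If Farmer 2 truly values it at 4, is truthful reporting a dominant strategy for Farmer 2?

Yes

Check each profile of the others' reports and compare truth against every alternative report.
Others report (6, 12, 12): truth gives 0, best alternative gives -2.
Others report (7, 12, 12): truth gives 0, best alternative gives -2.
Others report (9, 9, 12): truth gives 0, best alternative gives -2.
Others report (9, 12, 9): truth gives 0, best alternative gives -2.
Others report (9, 12, 12): truth gives 0, best alternative gives -2.
Others report (12, 6, 12): truth gives 0, best alternative gives -2.
(Remaining 119 profiles checked similarly; truth is weakly best in each.)
In every case the truthful report is at least as good as any alternative, so it is a dominant strategy.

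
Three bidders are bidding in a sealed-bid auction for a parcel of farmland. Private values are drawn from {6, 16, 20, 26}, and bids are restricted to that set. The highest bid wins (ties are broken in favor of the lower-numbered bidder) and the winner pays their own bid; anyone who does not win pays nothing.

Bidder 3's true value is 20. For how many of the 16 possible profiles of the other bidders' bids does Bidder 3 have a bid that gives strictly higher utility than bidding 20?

Others bid (6, 6): truth gives 0; bid 16 gives 4 > 0. Violating.
Others bid (6, 16): truth gives 0; no alternative beats it.
Others bid (6, 20): truth gives 0; no alternative beats it.
(Checking all 16 profiles: 1 has a profitable deviation, 15 do not.)

1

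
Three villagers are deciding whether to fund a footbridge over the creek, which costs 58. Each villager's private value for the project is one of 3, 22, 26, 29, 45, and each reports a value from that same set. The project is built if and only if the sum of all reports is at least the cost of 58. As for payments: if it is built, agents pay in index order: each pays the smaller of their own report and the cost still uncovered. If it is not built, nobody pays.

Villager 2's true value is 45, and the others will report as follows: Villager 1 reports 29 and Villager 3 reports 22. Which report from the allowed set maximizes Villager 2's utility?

Report 3: project not built, utility 0.
Report 22: project built, pays 22, utility 45 - 22 = 23.
Report 26: project built, pays 26, utility 45 - 26 = 19.
Report 29: project built, pays 29, utility 45 - 29 = 16.
Report 45: project built, pays 29, utility 45 - 29 = 16.
The best choice is 22 with utility 23.

22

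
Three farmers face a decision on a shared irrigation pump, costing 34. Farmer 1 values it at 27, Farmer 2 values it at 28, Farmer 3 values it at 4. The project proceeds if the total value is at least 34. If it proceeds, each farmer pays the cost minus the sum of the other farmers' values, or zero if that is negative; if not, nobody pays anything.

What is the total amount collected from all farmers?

Total value 59 ≥ cost 34, so it is built.
Farmer 1: others sum to 32; max(0, 34 - 32) = 2.
Farmer 2: others sum to 31; max(0, 34 - 31) = 3.
Farmer 3: others sum to 55; max(0, 34 - 55) = 0.
Total collected = 2 + 3 + 0 = 5.

5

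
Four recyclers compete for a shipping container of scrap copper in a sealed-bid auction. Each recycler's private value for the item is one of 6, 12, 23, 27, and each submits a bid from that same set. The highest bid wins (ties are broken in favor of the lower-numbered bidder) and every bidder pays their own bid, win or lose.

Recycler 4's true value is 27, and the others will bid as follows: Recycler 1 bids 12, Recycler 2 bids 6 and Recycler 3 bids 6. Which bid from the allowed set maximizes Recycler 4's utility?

Bid 6: loses but pays 6, utility -6.
Bid 12: loses but pays 12, utility -12.
Bid 23: wins, pays 23, utility 27 - 23 = 4.
Bid 27: wins, pays 27, utility 27 - 27 = 0.
The best choice is 23 with utility 4.

23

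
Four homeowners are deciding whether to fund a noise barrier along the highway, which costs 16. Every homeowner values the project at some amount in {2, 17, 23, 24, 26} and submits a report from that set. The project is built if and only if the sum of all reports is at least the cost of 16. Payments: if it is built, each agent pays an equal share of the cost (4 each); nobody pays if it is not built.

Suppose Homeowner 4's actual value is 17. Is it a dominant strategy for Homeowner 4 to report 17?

Yes

Check each profile of the others' reports and compare truth against every alternative report.
Others report (2, 2, 2): truth gives 13, best alternative gives 13.
Others report (2, 2, 17): truth gives 13, best alternative gives 13.
Others report (2, 2, 23): truth gives 13, best alternative gives 13.
Others report (2, 2, 24): truth gives 13, best alternative gives 13.
Others report (2, 2, 26): truth gives 13, best alternative gives 13.
Others report (2, 17, 2): truth gives 13, best alternative gives 13.
(Remaining 119 profiles checked similarly; truth is weakly best in each.)
In every case the truthful report is at least as good as any alternative, so it is a dominant strategy.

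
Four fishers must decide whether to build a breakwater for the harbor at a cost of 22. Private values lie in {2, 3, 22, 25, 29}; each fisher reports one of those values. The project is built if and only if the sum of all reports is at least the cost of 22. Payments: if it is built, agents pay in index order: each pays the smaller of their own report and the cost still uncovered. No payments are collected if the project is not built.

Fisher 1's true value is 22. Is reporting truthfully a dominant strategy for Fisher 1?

No

Consider the case where Fisher 2 reports 2, Fisher 3 reports 2 and Fisher 4 reports 22.
Truthful report 22: project built, pays 22, utility 22 - 22 = 0.
Report 2 instead: project built, pays 2, utility 22 - 2 = 20.
Since 20 > 0, reporting 2 is strictly better here, so truthful reporting is not dominant.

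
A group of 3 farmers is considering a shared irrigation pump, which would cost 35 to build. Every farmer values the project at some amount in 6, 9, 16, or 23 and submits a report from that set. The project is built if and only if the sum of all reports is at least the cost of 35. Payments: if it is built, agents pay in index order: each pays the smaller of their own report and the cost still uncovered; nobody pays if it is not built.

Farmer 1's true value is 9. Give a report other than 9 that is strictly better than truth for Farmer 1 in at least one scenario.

Suppose Farmer 2 reports 6 and Farmer 3 reports 23.
Report 9: project built, pays 9, utility 9 - 9 = 0.
Report 6: project built, pays 6, utility 9 - 6 = 3.
So reporting 6 beats truth here (3 > 0).

6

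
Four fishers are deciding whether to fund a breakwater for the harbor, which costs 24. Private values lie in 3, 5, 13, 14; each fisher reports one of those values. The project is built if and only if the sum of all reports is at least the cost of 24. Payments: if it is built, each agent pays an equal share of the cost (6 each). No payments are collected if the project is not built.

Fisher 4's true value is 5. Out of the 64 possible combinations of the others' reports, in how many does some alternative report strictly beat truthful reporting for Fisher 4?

6

Others report (3, 3, 13): truth gives -1; report 3 gives 0 > -1. Violating.
Others report (3, 3, 14): truth gives -1; report 3 gives 0 > -1. Violating.
Others report (3, 13, 3): truth gives -1; report 3 gives 0 > -1. Violating.
Others report (3, 14, 3): truth gives -1; report 3 gives 0 > -1. Violating.
Others report (3, 3, 3): truth gives 0; no alternative beats it.
Others report (3, 3, 5): truth gives 0; no alternative beats it.
(Checking all 64 profiles: 6 have a profitable deviation, 58 do not.)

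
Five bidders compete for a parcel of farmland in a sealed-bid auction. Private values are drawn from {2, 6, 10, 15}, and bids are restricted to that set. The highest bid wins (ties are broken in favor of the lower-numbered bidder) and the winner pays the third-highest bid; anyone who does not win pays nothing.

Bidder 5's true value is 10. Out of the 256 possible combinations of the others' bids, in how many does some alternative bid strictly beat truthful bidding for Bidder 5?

Others bid (2, 2, 2, 10): truth gives 0; bid 15 gives 8 > 0. Violating.
Others bid (2, 2, 6, 10): truth gives 0; bid 15 gives 4 > 0. Violating.
Others bid (2, 2, 10, 2): truth gives 0; bid 15 gives 8 > 0. Violating.
Others bid (2, 2, 10, 6): truth gives 0; bid 15 gives 4 > 0. Violating.
Others bid (2, 2, 2, 2): truth gives 8; no alternative beats it.
Others bid (2, 2, 2, 6): truth gives 8; no alternative beats it.
(Checking all 256 profiles: 32 have a profitable deviation, 224 do not.)

32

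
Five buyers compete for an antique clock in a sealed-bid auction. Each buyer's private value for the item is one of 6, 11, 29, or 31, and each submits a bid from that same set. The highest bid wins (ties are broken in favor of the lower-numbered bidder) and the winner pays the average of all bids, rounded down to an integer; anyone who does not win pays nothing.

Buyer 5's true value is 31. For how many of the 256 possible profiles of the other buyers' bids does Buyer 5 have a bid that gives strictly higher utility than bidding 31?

16

Others bid (6, 6, 6, 6): truth gives 20; bid 11 gives 24 > 20. Violating.
Others bid (6, 6, 6, 11): truth gives 19; bid 29 gives 20 > 19. Violating.
Others bid (6, 6, 11, 6): truth gives 19; bid 29 gives 20 > 19. Violating.
Others bid (6, 6, 11, 11): truth gives 18; bid 29 gives 19 > 18. Violating.
Others bid (6, 6, 6, 29): truth gives 16; no alternative beats it.
Others bid (6, 6, 6, 31): truth gives 0; no alternative beats it.
(Checking all 256 profiles: 16 have a profitable deviation, 240 do not.)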